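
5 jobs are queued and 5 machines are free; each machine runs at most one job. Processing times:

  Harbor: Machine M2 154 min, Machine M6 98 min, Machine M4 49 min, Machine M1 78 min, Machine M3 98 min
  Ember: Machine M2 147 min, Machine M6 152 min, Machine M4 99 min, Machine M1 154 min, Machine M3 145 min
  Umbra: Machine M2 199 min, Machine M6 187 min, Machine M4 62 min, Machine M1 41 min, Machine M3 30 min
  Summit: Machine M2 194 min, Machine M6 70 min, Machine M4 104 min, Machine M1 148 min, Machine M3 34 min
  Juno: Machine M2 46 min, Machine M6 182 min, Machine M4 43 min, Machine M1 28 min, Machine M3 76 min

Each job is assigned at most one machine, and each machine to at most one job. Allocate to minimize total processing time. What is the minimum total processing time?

Min total: 318 min

Treat this as an assignment problem: match each job to one machine.
Optimal: Harbor→Machine M6 (98 min), Ember→Machine M4 (99 min), Umbra→Machine M1 (41 min), Summit→Machine M3 (34 min), Juno→Machine M2 (46 min) — total 98+99+41+34+46 = 318 min.
Min-entry greedy (repeatedly take the single cheapest remaining cell) gives 324 min, worse by 6.
Every other assignment is strictly worse.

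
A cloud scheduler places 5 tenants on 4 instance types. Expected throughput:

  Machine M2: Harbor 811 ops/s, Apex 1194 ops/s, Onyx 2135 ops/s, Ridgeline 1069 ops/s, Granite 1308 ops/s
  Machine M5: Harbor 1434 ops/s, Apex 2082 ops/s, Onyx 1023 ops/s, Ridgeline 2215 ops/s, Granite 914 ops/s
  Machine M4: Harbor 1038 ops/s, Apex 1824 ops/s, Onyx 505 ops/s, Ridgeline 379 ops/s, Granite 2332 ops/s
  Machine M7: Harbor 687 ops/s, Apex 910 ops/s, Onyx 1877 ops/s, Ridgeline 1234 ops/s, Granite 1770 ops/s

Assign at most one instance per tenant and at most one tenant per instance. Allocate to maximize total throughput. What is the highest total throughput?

Max total: 7944 ops/s

Optimal: Onyx→Machine M2 (2135 ops/s), Ridgeline→Machine M5 (2215 ops/s), Apex→Machine M4 (1824 ops/s), Granite→Machine M7 (1770 ops/s) — total 2135+2215+1824+1770 = 7944 ops/s.
Max-entry greedy (repeatedly take the single best remaining cell) gives 7592 ops/s, worse by 352.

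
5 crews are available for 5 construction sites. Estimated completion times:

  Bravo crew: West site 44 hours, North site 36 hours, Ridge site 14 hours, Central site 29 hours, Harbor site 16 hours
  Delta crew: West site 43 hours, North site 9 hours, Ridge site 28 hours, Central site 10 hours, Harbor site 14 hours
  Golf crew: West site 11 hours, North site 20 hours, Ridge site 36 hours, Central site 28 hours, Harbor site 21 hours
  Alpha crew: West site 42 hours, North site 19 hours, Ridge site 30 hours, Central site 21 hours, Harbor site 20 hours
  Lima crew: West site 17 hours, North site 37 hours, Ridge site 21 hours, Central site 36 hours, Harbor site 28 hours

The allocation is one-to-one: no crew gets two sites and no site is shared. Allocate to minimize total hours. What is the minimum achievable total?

Minimum total: 77 hours

Optimal: Bravo crew→Harbor site (16 hours), Delta crew→Central site (10 hours), Golf crew→West site (11 hours), Alpha crew→North site (19 hours), Lima crew→Ridge site (21 hours) — total 16+10+11+19+21 = 77 hours.
Row-greedy (each crew in turn takes its cheapest remaining site) gives 90 hours, worse by 13.
Next-best assignment: Bravo crew→Harbor site, Delta crew→North site, Golf crew→West site, Alpha crew→Central site, Lima crew→Ridge site = 78 hours.
Every other assignment is strictly worse.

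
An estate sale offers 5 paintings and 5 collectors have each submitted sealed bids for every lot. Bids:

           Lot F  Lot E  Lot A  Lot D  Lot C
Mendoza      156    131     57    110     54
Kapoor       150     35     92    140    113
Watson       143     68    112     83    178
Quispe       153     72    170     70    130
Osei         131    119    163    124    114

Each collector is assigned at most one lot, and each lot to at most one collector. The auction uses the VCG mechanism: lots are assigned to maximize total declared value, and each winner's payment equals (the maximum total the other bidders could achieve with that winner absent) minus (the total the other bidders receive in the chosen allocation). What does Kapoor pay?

Efficient allocation: Mendoza→Lot E ($131), Kapoor→Lot D ($140), Watson→Lot C ($178), Quispe→Lot F ($153), Osei→Lot A ($163); total welfare W = $765.
Kapoor receives Lot D at value $140, so the others get W − 140 = $625.
Without Kapoor: best allocation of the remaining 4 bidders over all 5 lots is Mendoza→Lot F ($156), Watson→Lot C ($178), Quispe→Lot A ($170), Osei→Lot D ($124), total $628.
VCG payment = (others' best without Kapoor) − (others' welfare with Kapoor) = 628 − 625 = $3.

Kapoor pays $3.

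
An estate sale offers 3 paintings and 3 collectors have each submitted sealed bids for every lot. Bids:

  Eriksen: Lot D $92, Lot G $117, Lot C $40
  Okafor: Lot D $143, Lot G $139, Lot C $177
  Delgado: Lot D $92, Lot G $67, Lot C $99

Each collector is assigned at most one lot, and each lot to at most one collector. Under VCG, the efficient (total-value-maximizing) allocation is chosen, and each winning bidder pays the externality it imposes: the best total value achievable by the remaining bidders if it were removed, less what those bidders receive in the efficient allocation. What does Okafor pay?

Okafor pays $7.

Efficient allocation: Eriksen→Lot G ($117), Okafor→Lot C ($177), Delgado→Lot D ($92); total welfare W = $386.
Okafor receives Lot C at value $177, so the others get W − 177 = $209.
Without Okafor: best allocation of the remaining 2 bidders over all 3 lots is Eriksen→Lot G ($117), Delgado→Lot C ($99), total $216.
VCG payment = (others' best without Okafor) − (others' welfare with Okafor) = 216 − 209 = $7.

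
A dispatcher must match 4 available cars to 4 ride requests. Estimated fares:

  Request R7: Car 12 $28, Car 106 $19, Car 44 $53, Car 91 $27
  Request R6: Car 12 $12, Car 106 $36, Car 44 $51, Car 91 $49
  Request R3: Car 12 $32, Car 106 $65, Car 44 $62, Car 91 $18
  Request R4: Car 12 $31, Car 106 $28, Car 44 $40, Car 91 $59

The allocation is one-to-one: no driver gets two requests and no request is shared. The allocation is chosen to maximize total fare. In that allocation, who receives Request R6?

This is the linear assignment problem.
Optimal: Car 12→Request R7 ($28), Car 106→Request R3 ($65), Car 44→Request R6 ($51), Car 91→Request R4 ($59) — total 28+65+51+59 = $203.
Row-greedy (each driver in turn takes its best remaining request) gives $180, worse by 23.
Next-best assignment: Car 12→Request R4, Car 106→Request R3, Car 44→Request R7, Car 91→Request R6 = $198.
Swapping Car 12↔Car 106 (Car 12→Request R3 $32, Car 106→Request R7 $19) loses 42.
Car 44's own top request is Request R3 ($62), but forcing Car 44→Request R3 and reassigning the rest optimally gives only $185 — worse by 18.

Car 44 receives Request R6.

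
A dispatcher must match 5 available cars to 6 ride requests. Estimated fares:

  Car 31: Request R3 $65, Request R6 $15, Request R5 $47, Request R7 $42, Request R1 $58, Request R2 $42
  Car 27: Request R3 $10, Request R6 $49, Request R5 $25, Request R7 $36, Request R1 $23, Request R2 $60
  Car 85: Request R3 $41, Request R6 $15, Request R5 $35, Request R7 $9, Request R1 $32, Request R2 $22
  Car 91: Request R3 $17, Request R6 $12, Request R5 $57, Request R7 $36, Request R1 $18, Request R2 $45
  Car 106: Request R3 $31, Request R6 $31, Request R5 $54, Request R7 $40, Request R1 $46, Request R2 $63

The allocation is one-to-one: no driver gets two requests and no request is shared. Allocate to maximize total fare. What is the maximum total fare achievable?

Max total: $268

This is the linear assignment problem.
Optimal: Car 31→Request R1 ($58), Car 27→Request R6 ($49), Car 85→Request R3 ($41), Car 91→Request R5 ($57), Car 106→Request R2 ($63) — total 58+49+41+57+63 = $268.
Max-entry greedy (repeatedly take the single best remaining cell) gives $266, worse by 2.
Next-best assignment: Car 31→Request R3, Car 27→Request R6, Car 85→Request R1, Car 91→Request R5, Car 106→Request R2 = $266.
Every other assignment is strictly worse.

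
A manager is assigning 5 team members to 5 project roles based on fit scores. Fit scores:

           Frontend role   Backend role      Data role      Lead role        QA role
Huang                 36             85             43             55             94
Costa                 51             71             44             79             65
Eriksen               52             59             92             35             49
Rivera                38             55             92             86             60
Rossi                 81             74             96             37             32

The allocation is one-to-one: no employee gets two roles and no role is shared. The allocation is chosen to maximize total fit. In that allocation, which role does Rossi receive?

Rossi receives Frontend role.

Optimal: Huang→QA role (94 pts), Costa→Backend role (71 pts), Eriksen→Data role (92 pts), Rivera→Lead role (86 pts), Rossi→Frontend role (81 pts) — total 94+71+92+86+81 = 424 pts.
Max-entry greedy (repeatedly take the single best remaining cell) gives 399 pts, worse by 25.
Next-best assignment: Huang→Backend role, Costa→QA role, Eriksen→Data role, Rivera→Lead role, Rossi→Frontend role = 409 pts.
Every other assignment is strictly worse.
Rossi's own top role is Data role (96 pts), but forcing Rossi→Data role and reassigning the rest optimally gives only 399 pts — worse by 25.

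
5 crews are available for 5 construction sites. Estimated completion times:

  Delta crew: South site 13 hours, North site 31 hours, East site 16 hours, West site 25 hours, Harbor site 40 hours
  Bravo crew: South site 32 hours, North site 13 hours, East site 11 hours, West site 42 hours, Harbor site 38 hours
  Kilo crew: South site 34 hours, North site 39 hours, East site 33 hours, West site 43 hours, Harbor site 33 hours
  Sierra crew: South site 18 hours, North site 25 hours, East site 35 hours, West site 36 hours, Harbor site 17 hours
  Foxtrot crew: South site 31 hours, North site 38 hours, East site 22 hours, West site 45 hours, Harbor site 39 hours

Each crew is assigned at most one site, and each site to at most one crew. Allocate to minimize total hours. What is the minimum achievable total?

Min total: 108 hours

Optimal: Delta crew→South site (13 hours), Bravo crew→North site (13 hours), Kilo crew→West site (43 hours), Sierra crew→Harbor site (17 hours), Foxtrot crew→East site (22 hours) — total 13+13+43+17+22 = 108 hours.
Column-greedy (each site in turn goes to its cheapest remaining crew) gives 117 hours, worse by 9.
Next-best assignment: Delta crew→West site, Bravo crew→North site, Kilo crew→South site, Sierra crew→Harbor site, Foxtrot crew→East site = 111 hours.
No other one-to-one assignment undercuts 108 hours.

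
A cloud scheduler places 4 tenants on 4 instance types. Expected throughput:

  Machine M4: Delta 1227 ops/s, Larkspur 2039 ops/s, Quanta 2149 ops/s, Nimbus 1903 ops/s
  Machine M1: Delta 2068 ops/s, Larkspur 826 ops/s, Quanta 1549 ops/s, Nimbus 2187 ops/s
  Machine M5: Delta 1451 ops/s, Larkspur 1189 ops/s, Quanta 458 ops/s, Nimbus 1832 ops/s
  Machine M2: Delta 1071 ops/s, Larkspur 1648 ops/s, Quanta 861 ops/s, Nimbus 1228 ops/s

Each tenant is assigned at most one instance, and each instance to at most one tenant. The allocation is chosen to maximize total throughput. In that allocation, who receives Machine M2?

Larkspur receives Machine M2.

Optimal: Delta→Machine M1 (2068 ops/s), Larkspur→Machine M2 (1648 ops/s), Quanta→Machine M4 (2149 ops/s), Nimbus→Machine M5 (1832 ops/s) — total 2068+1648+2149+1832 = 7697 ops/s.
Max-entry greedy (repeatedly take the single best remaining cell) gives 7435 ops/s, worse by 262.
Next-best assignment: Delta→Machine M5, Larkspur→Machine M2, Quanta→Machine M4, Nimbus→Machine M1 = 7435 ops/s.
Swapping Larkspur↔Delta (Larkspur→Machine M1 826 ops/s, Delta→Machine M2 1071 ops/s) loses 1819.
Every other assignment is strictly worse.
Larkspur's own top instance is Machine M4 (2039 ops/s), but forcing Larkspur→Machine M4 and reassigning the rest optimally gives only 6800 ops/s — worse by 897.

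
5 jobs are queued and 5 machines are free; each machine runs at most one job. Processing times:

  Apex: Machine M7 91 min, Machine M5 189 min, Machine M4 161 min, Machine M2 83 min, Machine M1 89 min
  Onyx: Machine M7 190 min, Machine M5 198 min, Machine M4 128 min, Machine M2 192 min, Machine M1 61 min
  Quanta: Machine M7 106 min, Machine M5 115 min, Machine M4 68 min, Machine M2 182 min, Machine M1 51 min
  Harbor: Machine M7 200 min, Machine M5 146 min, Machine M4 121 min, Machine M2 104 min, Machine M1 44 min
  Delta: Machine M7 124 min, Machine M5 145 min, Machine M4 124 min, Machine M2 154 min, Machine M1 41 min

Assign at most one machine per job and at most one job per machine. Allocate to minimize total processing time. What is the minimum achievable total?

Minimum total: 469 min

Treat this as an assignment problem: match each job to one machine.
Optimal: Apex→Machine M7 (91 min), Onyx→Machine M1 (61 min), Quanta→Machine M4 (68 min), Harbor→Machine M2 (104 min), Delta→Machine M5 (145 min) — total 91+61+68+104+145 = 469 min.
Min-entry greedy (repeatedly take the single cheapest remaining cell) gives 528 min, worse by 59.
Next-best assignment: Apex→Machine M7, Onyx→Machine M4, Quanta→Machine M5, Harbor→Machine M2, Delta→Machine M1 = 479 min.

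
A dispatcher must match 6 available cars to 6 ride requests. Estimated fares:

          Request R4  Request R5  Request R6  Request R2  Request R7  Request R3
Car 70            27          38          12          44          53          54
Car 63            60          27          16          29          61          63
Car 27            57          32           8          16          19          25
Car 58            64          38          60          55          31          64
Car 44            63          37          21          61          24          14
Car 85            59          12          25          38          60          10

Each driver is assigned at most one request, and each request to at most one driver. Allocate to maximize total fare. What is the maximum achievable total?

This is a one-to-one assignment (maximum-weight bipartite matching).
Optimal: Car 70→Request R5 ($38), Car 63→Request R3 ($63), Car 27→Request R4 ($57), Car 58→Request R6 ($60), Car 44→Request R2 ($61), Car 85→Request R7 ($60) — total 38+63+57+60+61+60 = $339.
Row-greedy (each driver in turn takes its best remaining request) gives $305, worse by 34.
Swapping Car 85↔Car 70 (Car 85→Request R5 $12, Car 70→Request R7 $53) loses 33.

Max total: $339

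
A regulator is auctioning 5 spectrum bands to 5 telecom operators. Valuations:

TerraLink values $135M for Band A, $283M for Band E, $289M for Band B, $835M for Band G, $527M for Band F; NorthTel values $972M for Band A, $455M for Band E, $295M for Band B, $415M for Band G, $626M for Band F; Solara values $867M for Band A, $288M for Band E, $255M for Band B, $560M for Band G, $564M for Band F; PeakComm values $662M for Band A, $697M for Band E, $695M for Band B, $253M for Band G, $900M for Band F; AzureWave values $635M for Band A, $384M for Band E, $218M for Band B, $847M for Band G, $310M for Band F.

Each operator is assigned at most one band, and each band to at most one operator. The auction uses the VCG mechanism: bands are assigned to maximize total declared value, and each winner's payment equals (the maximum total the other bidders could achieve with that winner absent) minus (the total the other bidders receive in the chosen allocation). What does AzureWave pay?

Efficient allocation: TerraLink→Band G ($835M), NorthTel→Band A ($972M), Solara→Band F ($564M), PeakComm→Band B ($695M), AzureWave→Band E ($384M); total welfare W = $3450M.
AzureWave receives Band E at value $384M, so the others get W − 384 = $3066M.
Without AzureWave: best allocation of the remaining 4 bidders over all 5 bands is TerraLink→Band G ($835M), NorthTel→Band A ($972M), Solara→Band F ($564M), PeakComm→Band E ($697M), total $3068M.
VCG payment = (others' best without AzureWave) − (others' welfare with AzureWave) = 3068 − 3066 = $2M.

AzureWave pays $2M.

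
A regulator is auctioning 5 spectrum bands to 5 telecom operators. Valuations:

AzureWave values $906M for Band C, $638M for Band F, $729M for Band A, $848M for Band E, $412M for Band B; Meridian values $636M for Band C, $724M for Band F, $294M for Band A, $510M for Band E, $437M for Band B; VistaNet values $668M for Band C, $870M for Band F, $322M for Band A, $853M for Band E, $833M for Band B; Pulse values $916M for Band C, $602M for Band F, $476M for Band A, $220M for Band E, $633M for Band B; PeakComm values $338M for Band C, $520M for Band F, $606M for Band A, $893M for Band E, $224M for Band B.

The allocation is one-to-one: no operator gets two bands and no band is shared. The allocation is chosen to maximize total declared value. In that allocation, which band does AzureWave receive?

AzureWave receives Band A.

Optimal: AzureWave→Band A ($729M), Meridian→Band F ($724M), VistaNet→Band B ($833M), Pulse→Band C ($916M), PeakComm→Band E ($893M) — total 729+724+833+916+893 = $4095M.
Column-greedy (each band in turn goes to its best remaining operator) gives $3845M, worse by 250.
AzureWave's own top band is Band C ($906M), but forcing AzureWave→Band C and reassigning the rest optimally gives only $3832M — worse by 263.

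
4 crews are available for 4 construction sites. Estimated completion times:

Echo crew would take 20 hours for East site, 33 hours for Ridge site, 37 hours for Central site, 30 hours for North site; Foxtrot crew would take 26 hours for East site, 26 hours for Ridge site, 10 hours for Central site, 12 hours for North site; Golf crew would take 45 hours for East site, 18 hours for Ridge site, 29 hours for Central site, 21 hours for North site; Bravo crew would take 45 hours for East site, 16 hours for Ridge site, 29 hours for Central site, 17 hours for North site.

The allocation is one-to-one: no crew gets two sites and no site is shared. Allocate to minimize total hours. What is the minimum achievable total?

Optimal: Echo crew→East site (20 hours), Foxtrot crew→Central site (10 hours), Golf crew→Ridge site (18 hours), Bravo crew→North site (17 hours) — total 20+10+18+17 = 65 hours.
Min-entry greedy (repeatedly take the single cheapest remaining cell) gives 67 hours, worse by 2.
Swapping Echo crew↔Bravo crew (Echo crew→North site 30 hours, Bravo crew→East site 45 hours) adds 38.
Every other assignment is strictly worse.

Min total: 65 hours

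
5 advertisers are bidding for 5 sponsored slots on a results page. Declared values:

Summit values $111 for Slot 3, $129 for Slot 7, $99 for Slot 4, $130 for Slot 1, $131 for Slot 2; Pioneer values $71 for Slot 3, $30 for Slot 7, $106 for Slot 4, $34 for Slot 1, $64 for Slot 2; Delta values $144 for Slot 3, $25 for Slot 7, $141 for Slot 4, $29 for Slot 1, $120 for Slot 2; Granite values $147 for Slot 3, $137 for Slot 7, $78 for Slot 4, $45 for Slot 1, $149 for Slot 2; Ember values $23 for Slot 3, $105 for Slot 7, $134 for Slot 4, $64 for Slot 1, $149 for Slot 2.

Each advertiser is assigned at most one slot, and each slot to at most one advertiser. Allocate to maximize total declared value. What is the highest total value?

Max total: $666

Optimal: Summit→Slot 1 ($130), Pioneer→Slot 4 ($106), Delta→Slot 3 ($144), Granite→Slot 7 ($137), Ember→Slot 2 ($149) — total 130+106+144+137+149 = $666.
Column-greedy (each slot in turn goes to its best remaining advertiser) gives $545, worse by 121.
Next-best assignment: Summit→Slot 1, Pioneer→Slot 4, Delta→Slot 3, Granite→Slot 2, Ember→Slot 7 = $634.
Swapping Granite↔Ember (Granite→Slot 2 $149, Ember→Slot 7 $105) loses 32.
Checked against all permutations: $666 is optimal.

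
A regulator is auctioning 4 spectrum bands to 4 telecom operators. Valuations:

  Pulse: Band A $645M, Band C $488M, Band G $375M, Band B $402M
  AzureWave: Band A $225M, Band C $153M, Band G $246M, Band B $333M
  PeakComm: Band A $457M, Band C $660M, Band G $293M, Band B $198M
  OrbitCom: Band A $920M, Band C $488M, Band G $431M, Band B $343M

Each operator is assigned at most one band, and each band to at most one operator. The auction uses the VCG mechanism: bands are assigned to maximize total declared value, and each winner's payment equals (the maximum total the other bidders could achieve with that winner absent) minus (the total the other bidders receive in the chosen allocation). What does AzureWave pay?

AzureWave pays $27M.

Efficient allocation: Pulse→Band G ($375M), AzureWave→Band B ($333M), PeakComm→Band C ($660M), OrbitCom→Band A ($920M); total welfare W = $2288M.
AzureWave receives Band B at value $333M, so the others get W − 333 = $1955M.
Without AzureWave: best allocation of the remaining 3 bidders over all 4 bands is Pulse→Band B ($402M), PeakComm→Band C ($660M), OrbitCom→Band A ($920M), total $1982M.
VCG payment = (others' best without AzureWave) − (others' welfare with AzureWave) = 1982 − 1955 = $27M.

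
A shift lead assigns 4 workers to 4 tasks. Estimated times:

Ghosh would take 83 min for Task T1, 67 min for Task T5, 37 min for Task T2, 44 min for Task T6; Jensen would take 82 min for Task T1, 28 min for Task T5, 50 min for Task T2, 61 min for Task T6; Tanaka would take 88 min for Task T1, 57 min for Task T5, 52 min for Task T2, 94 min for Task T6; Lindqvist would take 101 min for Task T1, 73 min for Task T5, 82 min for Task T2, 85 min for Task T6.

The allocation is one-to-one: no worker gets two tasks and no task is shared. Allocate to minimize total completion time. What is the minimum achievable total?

Minimum total: 225 min

Optimal: Ghosh→Task T6 (44 min), Jensen→Task T5 (28 min), Tanaka→Task T2 (52 min), Lindqvist→Task T1 (101 min) — total 44+28+52+101 = 225 min.
Row-greedy (each worker in turn takes its cheapest remaining task) gives 238 min, worse by 13.
Next-best assignment: Ghosh→Task T2, Jensen→Task T5, Tanaka→Task T1, Lindqvist→Task T6 = 238 min.
Every other assignment is strictly worse.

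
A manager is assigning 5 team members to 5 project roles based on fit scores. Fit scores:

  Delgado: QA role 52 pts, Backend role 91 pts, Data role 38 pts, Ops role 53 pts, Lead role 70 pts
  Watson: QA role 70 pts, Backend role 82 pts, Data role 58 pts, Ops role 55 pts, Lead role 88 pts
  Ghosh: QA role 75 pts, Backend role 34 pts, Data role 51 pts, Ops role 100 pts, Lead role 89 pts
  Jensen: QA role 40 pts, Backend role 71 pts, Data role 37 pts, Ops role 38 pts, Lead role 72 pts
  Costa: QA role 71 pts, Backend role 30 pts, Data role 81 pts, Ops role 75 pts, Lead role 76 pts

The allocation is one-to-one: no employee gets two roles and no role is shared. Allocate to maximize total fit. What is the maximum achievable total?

Maximum total: 414 pts

Optimal: Delgado→Backend role (91 pts), Watson→QA role (70 pts), Ghosh→Ops role (100 pts), Jensen→Lead role (72 pts), Costa→Data role (81 pts) — total 91+70+100+72+81 = 414 pts.
Column-greedy (each role in turn goes to its best remaining employee) gives 374 pts, worse by 40.
Swapping Jensen↔Delgado (Jensen→Backend role 71 pts, Delgado→Lead role 70 pts) loses 22.
Checked against all permutations: 414 pts is optimal.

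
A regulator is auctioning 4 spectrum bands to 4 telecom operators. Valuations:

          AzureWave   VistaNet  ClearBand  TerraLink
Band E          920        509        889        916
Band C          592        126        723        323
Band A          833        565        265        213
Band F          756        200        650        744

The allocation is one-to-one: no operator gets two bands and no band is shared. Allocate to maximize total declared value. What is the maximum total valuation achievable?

Optimal: AzureWave→Band F ($756M), VistaNet→Band A ($565M), ClearBand→Band C ($723M), TerraLink→Band E ($916M) — total 756+565+723+916 = $2960M.
Column-greedy (each band in turn goes to its best remaining operator) gives $2952M, worse by 8.
No other one-to-one assignment exceeds $2960M.

Max total: $2960M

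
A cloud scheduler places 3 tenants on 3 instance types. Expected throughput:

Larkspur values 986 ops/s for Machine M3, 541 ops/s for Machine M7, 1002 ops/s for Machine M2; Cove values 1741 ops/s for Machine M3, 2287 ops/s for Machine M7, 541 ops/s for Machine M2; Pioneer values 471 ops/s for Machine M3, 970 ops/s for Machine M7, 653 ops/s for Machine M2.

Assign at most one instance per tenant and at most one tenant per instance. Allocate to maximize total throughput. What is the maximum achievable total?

Maximum total: 3926 ops/s

Optimal: Larkspur→Machine M3 (986 ops/s), Cove→Machine M7 (2287 ops/s), Pioneer→Machine M2 (653 ops/s) — total 986+2287+653 = 3926 ops/s.
Column-greedy (each instance in turn goes to its best remaining tenant) gives 3713 ops/s, worse by 213.
Checked against all permutations: 3926 ops/s is optimal.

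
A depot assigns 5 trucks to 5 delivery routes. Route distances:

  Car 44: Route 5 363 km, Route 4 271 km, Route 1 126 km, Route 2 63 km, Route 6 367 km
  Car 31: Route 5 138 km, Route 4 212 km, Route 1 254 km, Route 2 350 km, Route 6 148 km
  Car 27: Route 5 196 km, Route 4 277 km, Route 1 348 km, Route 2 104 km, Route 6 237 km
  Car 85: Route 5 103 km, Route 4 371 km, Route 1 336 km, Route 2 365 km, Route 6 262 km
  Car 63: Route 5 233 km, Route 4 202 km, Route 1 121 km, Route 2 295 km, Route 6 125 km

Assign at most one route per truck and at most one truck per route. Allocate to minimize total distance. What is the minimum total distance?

Minimum total: 670 km

This is a one-to-one assignment (minimum-cost bipartite matching).
Optimal: Car 44→Route 1 (126 km), Car 31→Route 4 (212 km), Car 27→Route 2 (104 km), Car 85→Route 5 (103 km), Car 63→Route 6 (125 km) — total 126+212+104+103+125 = 670 km.
Row-greedy (each truck in turn takes its cheapest remaining route) gives 976 km, worse by 306.
No other one-to-one assignment undercuts 670 km.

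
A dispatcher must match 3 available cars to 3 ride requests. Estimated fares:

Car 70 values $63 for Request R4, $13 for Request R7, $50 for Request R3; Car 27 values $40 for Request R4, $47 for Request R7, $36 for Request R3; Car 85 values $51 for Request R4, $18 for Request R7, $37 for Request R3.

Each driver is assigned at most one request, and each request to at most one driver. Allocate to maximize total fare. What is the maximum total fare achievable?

Maximum total: $148

This is a one-to-one assignment (maximum-weight bipartite matching).
Optimal: Car 70→Request R3 ($50), Car 27→Request R7 ($47), Car 85→Request R4 ($51) — total 50+47+51 = $148.
Next-best assignment: Car 70→Request R4, Car 27→Request R7, Car 85→Request R3 = $147.
Swapping Car 27↔Car 85 (Car 27→Request R4 $40, Car 85→Request R7 $18) loses 40.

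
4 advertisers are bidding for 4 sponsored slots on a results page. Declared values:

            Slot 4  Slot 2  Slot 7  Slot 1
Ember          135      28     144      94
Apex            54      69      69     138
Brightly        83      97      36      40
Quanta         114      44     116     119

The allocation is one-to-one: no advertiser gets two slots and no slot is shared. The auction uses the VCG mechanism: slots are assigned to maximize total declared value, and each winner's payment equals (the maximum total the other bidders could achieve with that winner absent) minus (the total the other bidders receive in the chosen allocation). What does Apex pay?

Apex pays $5.

Efficient allocation: Ember→Slot 7 ($144), Apex→Slot 1 ($138), Brightly→Slot 2 ($97), Quanta→Slot 4 ($114); total welfare W = $493.
Apex receives Slot 1 at value $138, so the others get W − 138 = $355.
Without Apex: best allocation of the remaining 3 bidders over all 4 slots is Ember→Slot 7 ($144), Brightly→Slot 2 ($97), Quanta→Slot 1 ($119), total $360.
VCG payment = (others' best without Apex) − (others' welfare with Apex) = 360 − 355 = $5.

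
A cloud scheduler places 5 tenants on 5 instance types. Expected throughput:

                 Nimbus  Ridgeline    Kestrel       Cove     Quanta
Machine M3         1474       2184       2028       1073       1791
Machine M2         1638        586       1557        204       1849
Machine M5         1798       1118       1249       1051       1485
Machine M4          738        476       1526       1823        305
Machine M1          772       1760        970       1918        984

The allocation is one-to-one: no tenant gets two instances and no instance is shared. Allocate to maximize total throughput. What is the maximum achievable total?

This is a one-to-one assignment (maximum-weight bipartite matching).
Optimal: Nimbus→Machine M5 (1798 ops/s), Ridgeline→Machine M3 (2184 ops/s), Kestrel→Machine M4 (1526 ops/s), Cove→Machine M1 (1918 ops/s), Quanta→Machine M2 (1849 ops/s) — total 1798+2184+1526+1918+1849 = 9275 ops/s.
Row-greedy (each tenant in turn takes its best remaining instance) gives 7762 ops/s, worse by 1513.
Checked against all permutations: 9275 ops/s is optimal.

Maximum total: 9275 ops/s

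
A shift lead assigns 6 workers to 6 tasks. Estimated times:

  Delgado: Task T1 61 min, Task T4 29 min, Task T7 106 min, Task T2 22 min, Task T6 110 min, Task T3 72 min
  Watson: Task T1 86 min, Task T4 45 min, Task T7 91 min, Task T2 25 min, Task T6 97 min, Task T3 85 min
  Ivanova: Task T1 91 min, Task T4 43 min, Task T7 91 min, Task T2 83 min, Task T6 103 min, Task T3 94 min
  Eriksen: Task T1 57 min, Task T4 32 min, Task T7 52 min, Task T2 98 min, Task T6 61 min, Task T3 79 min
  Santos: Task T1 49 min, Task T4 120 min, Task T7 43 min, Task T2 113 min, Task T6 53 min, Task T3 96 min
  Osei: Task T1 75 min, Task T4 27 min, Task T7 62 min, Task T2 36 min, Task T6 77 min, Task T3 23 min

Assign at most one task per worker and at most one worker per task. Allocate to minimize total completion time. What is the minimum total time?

Optimal: Delgado→Task T1 (61 min), Watson→Task T2 (25 min), Ivanova→Task T4 (43 min), Eriksen→Task T6 (61 min), Santos→Task T7 (43 min), Osei→Task T3 (23 min) — total 61+25+43+61+43+23 = 256 min.
Row-greedy (each worker in turn takes its cheapest remaining task) gives 286 min, worse by 30.
Next-best assignment: Delgado→Task T1, Watson→Task T2, Ivanova→Task T4, Eriksen→Task T7, Santos→Task T6, Osei→Task T3 = 257 min.

Minimum total: 256 min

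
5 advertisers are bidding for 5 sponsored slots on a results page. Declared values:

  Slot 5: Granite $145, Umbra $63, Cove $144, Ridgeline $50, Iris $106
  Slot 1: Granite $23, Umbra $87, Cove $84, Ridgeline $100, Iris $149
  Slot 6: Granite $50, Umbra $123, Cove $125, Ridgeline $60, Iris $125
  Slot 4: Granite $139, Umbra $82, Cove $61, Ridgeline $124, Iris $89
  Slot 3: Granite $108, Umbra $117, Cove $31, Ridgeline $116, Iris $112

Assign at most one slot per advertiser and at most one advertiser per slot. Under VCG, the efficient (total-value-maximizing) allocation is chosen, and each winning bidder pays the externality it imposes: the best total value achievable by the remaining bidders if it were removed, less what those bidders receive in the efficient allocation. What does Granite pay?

Granite pays $8.

Efficient allocation: Granite→Slot 4 ($139), Umbra→Slot 6 ($123), Cove→Slot 5 ($144), Ridgeline→Slot 3 ($116), Iris→Slot 1 ($149); total welfare W = $671.
Granite receives Slot 4 at value $139, so the others get W − 139 = $532.
Without Granite: best allocation of the remaining 4 bidders over all 5 slots is Umbra→Slot 6 ($123), Cove→Slot 5 ($144), Ridgeline→Slot 4 ($124), Iris→Slot 1 ($149), total $540.
VCG payment = (others' best without Granite) − (others' welfare with Granite) = 540 − 532 = $8.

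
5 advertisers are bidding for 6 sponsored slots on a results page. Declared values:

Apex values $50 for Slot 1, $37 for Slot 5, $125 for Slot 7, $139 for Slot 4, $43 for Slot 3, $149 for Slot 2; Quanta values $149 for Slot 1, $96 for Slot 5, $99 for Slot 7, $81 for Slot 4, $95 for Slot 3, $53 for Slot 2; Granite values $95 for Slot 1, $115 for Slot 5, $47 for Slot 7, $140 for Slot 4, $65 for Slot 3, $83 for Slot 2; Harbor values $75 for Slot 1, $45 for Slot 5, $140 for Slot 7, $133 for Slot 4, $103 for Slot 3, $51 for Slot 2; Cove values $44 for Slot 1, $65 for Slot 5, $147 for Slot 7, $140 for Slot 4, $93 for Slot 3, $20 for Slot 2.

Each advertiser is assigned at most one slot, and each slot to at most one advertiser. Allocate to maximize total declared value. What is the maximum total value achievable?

Max total: $693

Optimal: Apex→Slot 2 ($149), Quanta→Slot 1 ($149), Granite→Slot 5 ($115), Harbor→Slot 7 ($140), Cove→Slot 4 ($140) — total 149+149+115+140+140 = $693.
Column-greedy (each slot in turn goes to its best remaining advertiser) gives $653, worse by 40.
Swapping Apex↔Harbor (Apex→Slot 7 $125, Harbor→Slot 2 $51) loses 113.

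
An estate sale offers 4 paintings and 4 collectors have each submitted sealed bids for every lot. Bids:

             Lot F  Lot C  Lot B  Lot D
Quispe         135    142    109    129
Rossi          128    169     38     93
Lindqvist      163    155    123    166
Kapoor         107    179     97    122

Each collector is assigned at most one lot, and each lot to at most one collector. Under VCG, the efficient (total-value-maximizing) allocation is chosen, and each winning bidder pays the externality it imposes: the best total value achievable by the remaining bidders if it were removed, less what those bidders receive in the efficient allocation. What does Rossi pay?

Rossi pays $26.

Efficient allocation: Quispe→Lot B ($109), Rossi→Lot F ($128), Lindqvist→Lot D ($166), Kapoor→Lot C ($179); total welfare W = $582.
Rossi receives Lot F at value $128, so the others get W − 128 = $454.
Without Rossi: best allocation of the remaining 3 bidders over all 4 lots is Quispe→Lot F ($135), Lindqvist→Lot D ($166), Kapoor→Lot C ($179), total $480.
VCG payment = (others' best without Rossi) − (others' welfare with Rossi) = 480 − 454 = $26.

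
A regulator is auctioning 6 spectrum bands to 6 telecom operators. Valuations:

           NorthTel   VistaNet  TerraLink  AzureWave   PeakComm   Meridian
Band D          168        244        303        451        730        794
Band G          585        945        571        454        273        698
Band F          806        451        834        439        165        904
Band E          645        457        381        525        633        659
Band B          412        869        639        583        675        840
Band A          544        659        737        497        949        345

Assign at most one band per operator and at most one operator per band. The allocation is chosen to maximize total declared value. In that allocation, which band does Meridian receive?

This is a one-to-one assignment (maximum-weight bipartite matching).
Optimal: NorthTel→Band E ($645M), VistaNet→Band G ($945M), TerraLink→Band F ($834M), AzureWave→Band B ($583M), PeakComm→Band A ($949M), Meridian→Band D ($794M) — total 645+945+834+583+949+794 = $4750M.
Max-entry greedy (repeatedly take the single best remaining cell) gives $4533M, worse by 217.
Swapping TerraLink↔NorthTel (TerraLink→Band E $381M, NorthTel→Band F $806M) loses 292.
Meridian's own top band is Band F ($904M), but forcing Meridian→Band F and reassigning the rest optimally gives only $4544M — worse by 206.

Meridian receives Band D.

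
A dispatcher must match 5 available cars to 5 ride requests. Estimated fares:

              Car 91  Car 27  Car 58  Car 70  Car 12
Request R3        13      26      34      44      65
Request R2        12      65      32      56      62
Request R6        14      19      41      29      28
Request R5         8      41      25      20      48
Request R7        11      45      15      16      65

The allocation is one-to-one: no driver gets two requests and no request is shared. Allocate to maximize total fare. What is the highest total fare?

Max total: $223

Optimal: Car 91→Request R5 ($8), Car 27→Request R2 ($65), Car 58→Request R6 ($41), Car 70→Request R3 ($44), Car 12→Request R7 ($65) — total 8+65+41+44+65 = $223.
Row-greedy (each driver in turn takes its best remaining request) gives $198, worse by 25.
Next-best assignment: Car 91→Request R3, Car 27→Request R5, Car 58→Request R6, Car 70→Request R2, Car 12→Request R7 = $216.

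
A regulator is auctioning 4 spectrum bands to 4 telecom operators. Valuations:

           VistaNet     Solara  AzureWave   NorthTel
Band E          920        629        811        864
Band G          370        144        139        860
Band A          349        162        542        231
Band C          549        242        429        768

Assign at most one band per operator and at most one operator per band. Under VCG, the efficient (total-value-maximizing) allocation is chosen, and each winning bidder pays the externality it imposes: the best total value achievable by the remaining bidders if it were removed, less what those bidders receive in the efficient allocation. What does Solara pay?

Solara pays $371M.

Efficient allocation: VistaNet→Band C ($549M), Solara→Band E ($629M), AzureWave→Band A ($542M), NorthTel→Band G ($860M); total welfare W = $2580M.
Solara receives Band E at value $629M, so the others get W − 629 = $1951M.
Without Solara: best allocation of the remaining 3 bidders over all 4 bands is VistaNet→Band E ($920M), AzureWave→Band A ($542M), NorthTel→Band G ($860M), total $2322M.
VCG payment = (others' best without Solara) − (others' welfare with Solara) = 2322 − 1951 = $371M.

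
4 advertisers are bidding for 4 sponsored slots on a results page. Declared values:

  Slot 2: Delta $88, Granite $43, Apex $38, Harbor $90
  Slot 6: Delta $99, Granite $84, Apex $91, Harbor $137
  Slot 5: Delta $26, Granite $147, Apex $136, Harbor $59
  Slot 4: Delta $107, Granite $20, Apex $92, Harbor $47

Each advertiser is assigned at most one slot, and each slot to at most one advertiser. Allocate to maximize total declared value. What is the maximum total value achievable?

Optimal: Delta→Slot 2 ($88), Granite→Slot 5 ($147), Apex→Slot 4 ($92), Harbor→Slot 6 ($137) — total 88+147+92+137 = $464.
Row-greedy (each advertiser in turn takes its best remaining slot) gives $435, worse by 29.
Swapping Harbor↔Granite (Harbor→Slot 5 $59, Granite→Slot 6 $84) loses 141.

Max total: $464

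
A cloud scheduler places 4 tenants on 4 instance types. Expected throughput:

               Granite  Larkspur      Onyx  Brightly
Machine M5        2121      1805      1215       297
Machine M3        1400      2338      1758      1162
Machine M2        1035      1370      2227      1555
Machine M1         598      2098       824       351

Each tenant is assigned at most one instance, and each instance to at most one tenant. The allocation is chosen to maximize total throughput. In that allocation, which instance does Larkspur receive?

Larkspur receives Machine M1.

Treat this as an assignment problem: match each tenant to one instance.
Optimal: Granite→Machine M5 (2121 ops/s), Larkspur→Machine M1 (2098 ops/s), Onyx→Machine M2 (2227 ops/s), Brightly→Machine M3 (1162 ops/s) — total 2121+2098+2227+1162 = 7608 ops/s.
Larkspur's own top instance is Machine M3 (2338 ops/s), but forcing Larkspur→Machine M3 and reassigning the rest optimally gives only 7037 ops/s — worse by 571.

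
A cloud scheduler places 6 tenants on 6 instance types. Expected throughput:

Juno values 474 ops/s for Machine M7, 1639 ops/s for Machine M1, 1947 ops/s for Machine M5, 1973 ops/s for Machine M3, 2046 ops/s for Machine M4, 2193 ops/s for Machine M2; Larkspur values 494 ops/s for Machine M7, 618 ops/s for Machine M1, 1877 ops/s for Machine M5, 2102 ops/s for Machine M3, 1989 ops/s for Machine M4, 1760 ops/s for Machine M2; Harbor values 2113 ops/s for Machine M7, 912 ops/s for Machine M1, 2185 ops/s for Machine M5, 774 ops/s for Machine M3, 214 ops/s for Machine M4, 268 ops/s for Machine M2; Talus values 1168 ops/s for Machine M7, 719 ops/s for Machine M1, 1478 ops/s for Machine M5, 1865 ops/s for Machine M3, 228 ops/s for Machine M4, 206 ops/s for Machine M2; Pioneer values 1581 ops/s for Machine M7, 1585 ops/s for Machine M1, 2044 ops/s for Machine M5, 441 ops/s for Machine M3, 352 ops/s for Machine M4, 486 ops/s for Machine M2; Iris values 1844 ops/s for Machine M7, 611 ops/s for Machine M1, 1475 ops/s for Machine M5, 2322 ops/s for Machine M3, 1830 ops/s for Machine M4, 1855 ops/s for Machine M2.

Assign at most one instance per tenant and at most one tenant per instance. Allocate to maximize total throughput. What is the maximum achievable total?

Max total: 11680 ops/s

Optimal: Juno→Machine M2 (2193 ops/s), Larkspur→Machine M4 (1989 ops/s), Harbor→Machine M7 (2113 ops/s), Talus→Machine M5 (1478 ops/s), Pioneer→Machine M1 (1585 ops/s), Iris→Machine M3 (2322 ops/s) — total 2193+1989+2113+1478+1585+2322 = 11680 ops/s.
Max-entry greedy (repeatedly take the single best remaining cell) gives 11442 ops/s, worse by 238.
Swapping Larkspur↔Pioneer (Larkspur→Machine M1 618 ops/s, Pioneer→Machine M4 352 ops/s) loses 2604.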